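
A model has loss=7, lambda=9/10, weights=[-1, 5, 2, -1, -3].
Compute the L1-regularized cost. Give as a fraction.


L1 norm = sum(|w|) = 12. J = 7 + 9/10 * 12 = 89/5.

89/5


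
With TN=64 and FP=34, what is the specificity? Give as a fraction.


Specificity = TN / (TN + FP) = 64 / 98 = 32/49.

32/49


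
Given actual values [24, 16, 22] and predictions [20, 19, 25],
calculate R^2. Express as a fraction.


Mean(y) = 62/3. SS_res = 34. SS_tot = 104/3. R^2 = 1 - 34/(104/3) = 1/52.

1/52


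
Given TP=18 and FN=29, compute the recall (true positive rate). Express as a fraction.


Recall = TP / (TP + FN) = 18 / 47 = 18/47.

18/47


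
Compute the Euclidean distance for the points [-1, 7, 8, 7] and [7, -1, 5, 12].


d = sqrt(sum of squared differences). (-1-7)^2=64, (7--1)^2=64, (8-5)^2=9, (7-12)^2=25. Sum = 162.

sqrt(162)


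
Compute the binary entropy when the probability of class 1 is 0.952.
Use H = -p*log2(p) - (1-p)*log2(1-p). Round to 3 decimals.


H = -0.952*log2(0.952) - 0.048*log2(0.048) = 0.278.

0.278


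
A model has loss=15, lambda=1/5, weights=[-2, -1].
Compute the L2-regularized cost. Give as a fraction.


L2 sq norm = sum(w^2) = 5. J = 15 + 1/5 * 5 = 16.

16


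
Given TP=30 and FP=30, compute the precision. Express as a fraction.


Precision = TP / (TP + FP) = 30 / 60 = 1/2.

1/2


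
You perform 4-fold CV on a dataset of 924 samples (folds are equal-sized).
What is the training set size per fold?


Each validation fold has 924/4 = 231 samples. Training set = 924 - 231 = 693.

693


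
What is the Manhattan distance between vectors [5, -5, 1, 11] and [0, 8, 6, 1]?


d = sum of absolute differences: |5-0|=5 + |-5-8|=13 + |1-6|=5 + |11-1|=10 = 33.

33


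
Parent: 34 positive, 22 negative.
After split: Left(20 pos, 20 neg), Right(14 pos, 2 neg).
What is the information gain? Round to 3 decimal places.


H(parent) = 0.9666. H(left) = 1.0000, H(right) = 0.5436. Weighted = (40/56)*1.0000 + (16/56)*0.5436 = 0.8696. IG = 0.9666 - 0.8696 = 0.0970, which rounds to 0.097.

0.097


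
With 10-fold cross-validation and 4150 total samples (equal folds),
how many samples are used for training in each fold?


Each validation fold has 4150/10 = 415 samples. Training set = 4150 - 415 = 3735.

3735


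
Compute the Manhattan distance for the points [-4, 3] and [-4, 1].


d = sum of absolute differences: |-4--4|=0 + |3-1|=2 = 2.

2


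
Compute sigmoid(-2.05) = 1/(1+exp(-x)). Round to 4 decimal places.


sigma(-2.05) = 1/(1+e^(2.05)) = 1/(1+7.767901) = 1/8.767901 = 0.1141.

0.1141


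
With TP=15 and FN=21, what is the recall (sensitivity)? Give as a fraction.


Recall = TP / (TP + FN) = 15 / 36 = 5/12.

5/12


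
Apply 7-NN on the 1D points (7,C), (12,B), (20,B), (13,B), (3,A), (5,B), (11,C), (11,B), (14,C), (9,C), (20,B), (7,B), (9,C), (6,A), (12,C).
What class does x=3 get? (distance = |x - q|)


Distances: |7-3|=4, |12-3|=9, |20-3|=17, |13-3|=10, |3-3|=0, |5-3|=2, |11-3|=8, |11-3|=8, |14-3|=11, |9-3|=6, |20-3|=17, |7-3|=4, |9-3|=6, |6-3|=3, |12-3|=9. 7 nearest: (3,A), (5,B), (6,A), (7,B), (7,C), (9,C), (9,C). Counts: {'A': 2, 'B': 2, 'C': 3}. Majority class: C.

C


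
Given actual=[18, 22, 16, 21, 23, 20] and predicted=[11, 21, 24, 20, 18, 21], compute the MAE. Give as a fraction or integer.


MAE = (1/6) * (|18-11|=7 + |22-21|=1 + |16-24|=8 + |21-20|=1 + |23-18|=5 + |20-21|=1). Sum = 23. MAE = 23/6.

23/6


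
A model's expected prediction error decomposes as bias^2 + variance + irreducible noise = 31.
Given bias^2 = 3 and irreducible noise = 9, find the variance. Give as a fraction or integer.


Total error = bias^2 + variance + irreducible noise. So variance = 31 - 3 - 9 = 19.

19


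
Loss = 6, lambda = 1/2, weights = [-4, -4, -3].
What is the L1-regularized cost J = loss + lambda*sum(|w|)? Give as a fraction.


L1 norm = sum(|w|) = 11. J = 6 + 1/2 * 11 = 23/2.

23/2


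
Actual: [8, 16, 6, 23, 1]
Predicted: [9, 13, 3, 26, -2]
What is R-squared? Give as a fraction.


Mean(y) = 54/5. SS_res = 37. SS_tot = 1514/5. R^2 = 1 - 37/(1514/5) = 1329/1514.

1329/1514


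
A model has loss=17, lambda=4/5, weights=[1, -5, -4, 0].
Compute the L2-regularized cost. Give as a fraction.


L2 sq norm = sum(w^2) = 42. J = 17 + 4/5 * 42 = 253/5.

253/5


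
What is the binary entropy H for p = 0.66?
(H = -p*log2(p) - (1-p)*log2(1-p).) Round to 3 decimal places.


H = -0.66*log2(0.66) - 0.34*log2(0.34) = 0.925.

0.925


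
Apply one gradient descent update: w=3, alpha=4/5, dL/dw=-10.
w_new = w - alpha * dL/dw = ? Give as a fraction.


w_new = 3 - 4/5 * -10 = 3 - -8 = 11.

11


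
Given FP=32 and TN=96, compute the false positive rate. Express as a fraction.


FPR = FP / (FP + TN) = 32 / 128 = 1/4.

1/4


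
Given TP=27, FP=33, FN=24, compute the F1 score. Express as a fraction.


Precision = 27/60 = 9/20. Recall = 27/51 = 9/17. F1 = 2*P*R/(P+R) = 18/37.

18/37


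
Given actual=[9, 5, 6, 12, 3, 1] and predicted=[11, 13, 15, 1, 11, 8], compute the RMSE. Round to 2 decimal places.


MSE = 63.8333. RMSE = sqrt(63.8333) = 7.99.

7.99


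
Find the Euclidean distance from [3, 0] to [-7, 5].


d = sqrt(sum of squared differences). (3--7)^2=100, (0-5)^2=25. Sum = 125.

sqrt(125)


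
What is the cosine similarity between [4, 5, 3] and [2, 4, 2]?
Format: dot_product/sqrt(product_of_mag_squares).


dot = 34. |a|^2 = 50, |b|^2 = 24. cos = 34/sqrt(1200).

34/sqrt(1200)


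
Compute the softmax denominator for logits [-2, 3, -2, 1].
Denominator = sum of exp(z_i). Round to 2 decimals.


Denom = e^-2=0.1353 + e^3=20.0855 + e^-2=0.1353 + e^1=2.7183. Sum = 23.0744, which rounds to 23.07.

23.07


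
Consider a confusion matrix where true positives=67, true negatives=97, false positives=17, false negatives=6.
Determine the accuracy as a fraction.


Accuracy = (TP + TN) / (TP + TN + FP + FN) = (67 + 97) / 187 = 164/187.

164/187


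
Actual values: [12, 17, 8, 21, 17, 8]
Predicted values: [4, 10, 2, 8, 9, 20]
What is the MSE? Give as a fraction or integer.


MSE = (1/6) * ((12-4)^2=64 + (17-10)^2=49 + (8-2)^2=36 + (21-8)^2=169 + (17-9)^2=64 + (8-20)^2=144). Sum = 526. MSE = 263/3.

263/3


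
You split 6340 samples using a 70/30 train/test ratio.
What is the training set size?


Test set = 6340 * 30% = 1902. Training set = 6340 - 1902 = 4438.

4438


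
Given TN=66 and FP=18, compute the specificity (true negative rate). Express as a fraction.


Specificity = TN / (TN + FP) = 66 / 84 = 11/14.

11/14


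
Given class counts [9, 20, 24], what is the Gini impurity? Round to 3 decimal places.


Total = 53. Proportions: 9/53, 20/53, 24/53. sum(p_i^2) = 0.3763. Gini = 1 - 0.3763 = 0.6237, which rounds to 0.624.

0.624


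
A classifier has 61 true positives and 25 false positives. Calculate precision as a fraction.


Precision = TP / (TP + FP) = 61 / 86 = 61/86.

61/86


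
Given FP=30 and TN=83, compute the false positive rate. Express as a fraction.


FPR = FP / (FP + TN) = 30 / 113 = 30/113.

30/113


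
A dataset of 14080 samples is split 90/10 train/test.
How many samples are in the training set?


Test set = 14080 * 10% = 1408. Training set = 14080 - 1408 = 12672.

12672


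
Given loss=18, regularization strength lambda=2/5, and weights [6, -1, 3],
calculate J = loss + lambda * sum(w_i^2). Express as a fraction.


L2 sq norm = sum(w^2) = 46. J = 18 + 2/5 * 46 = 182/5.

182/5


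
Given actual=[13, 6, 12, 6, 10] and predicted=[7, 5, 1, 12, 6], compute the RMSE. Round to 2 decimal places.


MSE = 42.0000. RMSE = sqrt(42.0000) = 6.48.

6.48


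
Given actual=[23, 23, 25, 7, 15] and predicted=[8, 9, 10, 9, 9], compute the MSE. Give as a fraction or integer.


MSE = (1/5) * ((23-8)^2=225 + (23-9)^2=196 + (25-10)^2=225 + (7-9)^2=4 + (15-9)^2=36). Sum = 686. MSE = 686/5.

686/5


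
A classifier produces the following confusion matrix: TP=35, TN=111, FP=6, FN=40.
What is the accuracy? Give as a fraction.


Accuracy = (TP + TN) / (TP + TN + FP + FN) = (35 + 111) / 192 = 73/96.

73/96


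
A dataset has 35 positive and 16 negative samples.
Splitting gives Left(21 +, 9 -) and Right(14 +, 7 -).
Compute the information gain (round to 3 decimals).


H(parent) = 0.8974. H(left) = 0.8813, H(right) = 0.9183. Weighted = (30/51)*0.8813 + (21/51)*0.9183 = 0.8965. IG = 0.8974 - 0.8965 = 0.0009, which rounds to 0.001.

0.001


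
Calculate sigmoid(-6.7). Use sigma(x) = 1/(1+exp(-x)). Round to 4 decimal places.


sigma(-6.7) = 1/(1+e^(6.7)) = 1/(1+812.405825) = 1/813.405825 = 0.0012.

0.0012


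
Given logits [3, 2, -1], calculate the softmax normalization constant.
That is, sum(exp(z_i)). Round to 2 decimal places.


Denom = e^3=20.0855 + e^2=7.3891 + e^-1=0.3679. Sum = 27.8425, which rounds to 27.84.

27.84


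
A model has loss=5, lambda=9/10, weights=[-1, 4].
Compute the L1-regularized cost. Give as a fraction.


L1 norm = sum(|w|) = 5. J = 5 + 9/10 * 5 = 19/2.

19/2


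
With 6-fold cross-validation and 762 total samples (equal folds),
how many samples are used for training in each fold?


Each validation fold has 762/6 = 127 samples. Training set = 762 - 127 = 635.

635


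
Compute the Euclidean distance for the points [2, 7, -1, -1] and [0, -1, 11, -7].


d = sqrt(sum of squared differences). (2-0)^2=4, (7--1)^2=64, (-1-11)^2=144, (-1--7)^2=36. Sum = 248.

sqrt(248)


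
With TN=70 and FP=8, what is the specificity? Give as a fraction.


Specificity = TN / (TN + FP) = 70 / 78 = 35/39.

35/39


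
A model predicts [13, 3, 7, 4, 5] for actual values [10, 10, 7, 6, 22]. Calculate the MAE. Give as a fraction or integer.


MAE = (1/5) * (|10-13|=3 + |10-3|=7 + |7-7|=0 + |6-4|=2 + |22-5|=17). Sum = 29. MAE = 29/5.

29/5


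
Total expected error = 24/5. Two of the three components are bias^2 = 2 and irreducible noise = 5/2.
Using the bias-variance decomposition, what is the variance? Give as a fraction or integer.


Total error = bias^2 + variance + irreducible noise. So variance = 24/5 - 2 - 5/2 = 3/10.

3/10


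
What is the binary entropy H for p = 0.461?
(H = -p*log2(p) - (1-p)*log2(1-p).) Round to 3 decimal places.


H = -0.461*log2(0.461) - 0.539*log2(0.539) = 0.996.

0.996


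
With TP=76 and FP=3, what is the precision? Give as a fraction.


Precision = TP / (TP + FP) = 76 / 79 = 76/79.

76/79


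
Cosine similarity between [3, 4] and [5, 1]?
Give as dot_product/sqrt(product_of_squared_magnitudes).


dot = 19. |a|^2 = 25, |b|^2 = 26. cos = 19/sqrt(650).

19/sqrt(650)


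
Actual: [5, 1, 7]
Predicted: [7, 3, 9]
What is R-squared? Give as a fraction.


Mean(y) = 13/3. SS_res = 12. SS_tot = 56/3. R^2 = 1 - 12/(56/3) = 5/14.

5/14


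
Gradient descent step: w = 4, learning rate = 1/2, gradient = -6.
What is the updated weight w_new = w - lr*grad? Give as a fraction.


w_new = 4 - 1/2 * -6 = 4 - -3 = 7.

7


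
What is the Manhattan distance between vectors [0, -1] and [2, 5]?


d = sum of absolute differences: |0-2|=2 + |-1-5|=6 = 8.

8


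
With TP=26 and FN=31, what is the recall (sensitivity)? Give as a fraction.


Recall = TP / (TP + FN) = 26 / 57 = 26/57.

26/57


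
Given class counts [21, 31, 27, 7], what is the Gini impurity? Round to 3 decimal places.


Total = 86. Proportions: 21/86, 31/86, 27/86, 7/86. sum(p_i^2) = 0.2948. Gini = 1 - 0.2948 = 0.7052, which rounds to 0.705.

0.705


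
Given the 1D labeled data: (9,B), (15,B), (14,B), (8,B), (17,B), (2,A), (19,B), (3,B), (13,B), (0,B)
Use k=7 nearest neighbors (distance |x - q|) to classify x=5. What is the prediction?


Distances: |9-5|=4, |15-5|=10, |14-5|=9, |8-5|=3, |17-5|=12, |2-5|=3, |19-5|=14, |3-5|=2, |13-5|=8, |0-5|=5. 7 nearest: (3,B), (2,A), (8,B), (9,B), (0,B), (13,B), (14,B). Counts: {'B': 6, 'A': 1}. Majority class: B.

B


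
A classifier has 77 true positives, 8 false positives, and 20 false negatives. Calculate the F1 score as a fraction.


Precision = 77/85 = 77/85. Recall = 77/97 = 77/97. F1 = 2*P*R/(P+R) = 11/13.

11/13


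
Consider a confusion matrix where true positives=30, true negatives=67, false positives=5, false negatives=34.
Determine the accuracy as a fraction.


Accuracy = (TP + TN) / (TP + TN + FP + FN) = (30 + 67) / 136 = 97/136.

97/136


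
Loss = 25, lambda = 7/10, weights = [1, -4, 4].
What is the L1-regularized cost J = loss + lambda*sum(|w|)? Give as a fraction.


L1 norm = sum(|w|) = 9. J = 25 + 7/10 * 9 = 313/10.

313/10


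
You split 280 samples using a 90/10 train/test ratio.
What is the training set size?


Test set = 280 * 10% = 28. Training set = 280 - 28 = 252.

252


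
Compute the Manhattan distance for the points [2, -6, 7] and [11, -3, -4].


d = sum of absolute differences: |2-11|=9 + |-6--3|=3 + |7--4|=11 = 23.

23


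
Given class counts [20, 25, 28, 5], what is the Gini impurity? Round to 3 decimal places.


Total = 78. Proportions: 20/78, 25/78, 28/78, 5/78. sum(p_i^2) = 0.3014. Gini = 1 - 0.3014 = 0.6986, which rounds to 0.699.

0.699


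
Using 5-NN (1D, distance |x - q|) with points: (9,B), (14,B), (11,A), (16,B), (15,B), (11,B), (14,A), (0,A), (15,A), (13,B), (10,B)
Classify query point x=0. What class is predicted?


Distances: |9-0|=9, |14-0|=14, |11-0|=11, |16-0|=16, |15-0|=15, |11-0|=11, |14-0|=14, |0-0|=0, |15-0|=15, |13-0|=13, |10-0|=10. 5 nearest: (0,A), (9,B), (10,B), (11,A), (11,B). Counts: {'A': 2, 'B': 3}. Majority class: B.

B


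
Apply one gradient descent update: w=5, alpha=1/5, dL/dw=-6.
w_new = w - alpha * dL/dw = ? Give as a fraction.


w_new = 5 - 1/5 * -6 = 5 - -6/5 = 31/5.

31/5


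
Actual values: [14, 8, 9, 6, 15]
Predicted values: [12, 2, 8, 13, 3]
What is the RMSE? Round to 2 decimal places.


MSE = 46.8000. RMSE = sqrt(46.8000) = 6.84.

6.84


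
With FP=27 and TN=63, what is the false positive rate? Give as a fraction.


FPR = FP / (FP + TN) = 27 / 90 = 3/10.

3/10


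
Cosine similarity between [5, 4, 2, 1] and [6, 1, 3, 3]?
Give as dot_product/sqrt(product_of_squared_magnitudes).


dot = 43. |a|^2 = 46, |b|^2 = 55. cos = 43/sqrt(2530).

43/sqrt(2530)


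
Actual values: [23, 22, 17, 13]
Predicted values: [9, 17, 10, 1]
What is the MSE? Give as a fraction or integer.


MSE = (1/4) * ((23-9)^2=196 + (22-17)^2=25 + (17-10)^2=49 + (13-1)^2=144). Sum = 414. MSE = 207/2.

207/2


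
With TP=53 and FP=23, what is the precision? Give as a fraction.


Precision = TP / (TP + FP) = 53 / 76 = 53/76.

53/76


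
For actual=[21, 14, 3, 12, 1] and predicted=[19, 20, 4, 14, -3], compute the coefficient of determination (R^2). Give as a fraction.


Mean(y) = 51/5. SS_res = 61. SS_tot = 1354/5. R^2 = 1 - 61/(1354/5) = 1049/1354.

1049/1354


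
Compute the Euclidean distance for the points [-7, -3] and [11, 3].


d = sqrt(sum of squared differences). (-7-11)^2=324, (-3-3)^2=36. Sum = 360.

sqrt(360)


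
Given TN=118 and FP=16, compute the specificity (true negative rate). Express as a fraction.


Specificity = TN / (TN + FP) = 118 / 134 = 59/67.

59/67


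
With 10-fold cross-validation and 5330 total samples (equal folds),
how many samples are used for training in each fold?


Each validation fold has 5330/10 = 533 samples. Training set = 5330 - 533 = 4797.

4797


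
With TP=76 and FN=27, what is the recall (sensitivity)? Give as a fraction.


Recall = TP / (TP + FN) = 76 / 103 = 76/103.

76/103


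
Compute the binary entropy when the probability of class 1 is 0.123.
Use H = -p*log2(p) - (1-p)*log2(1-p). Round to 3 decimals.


H = -0.123*log2(0.123) - 0.877*log2(0.877) = 0.538.

0.538


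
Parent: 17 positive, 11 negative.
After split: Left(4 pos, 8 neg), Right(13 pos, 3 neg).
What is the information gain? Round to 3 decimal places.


H(parent) = 0.9666. H(left) = 0.9183, H(right) = 0.6962. Weighted = (12/28)*0.9183 + (16/28)*0.6962 = 0.7914. IG = 0.9666 - 0.7914 = 0.1752, which rounds to 0.175.

0.175


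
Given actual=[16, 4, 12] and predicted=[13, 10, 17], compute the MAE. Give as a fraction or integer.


MAE = (1/3) * (|16-13|=3 + |4-10|=6 + |12-17|=5). Sum = 14. MAE = 14/3.

14/3


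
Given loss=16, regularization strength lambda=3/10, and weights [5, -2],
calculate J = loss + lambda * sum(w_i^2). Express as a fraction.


L2 sq norm = sum(w^2) = 29. J = 16 + 3/10 * 29 = 247/10.

247/10


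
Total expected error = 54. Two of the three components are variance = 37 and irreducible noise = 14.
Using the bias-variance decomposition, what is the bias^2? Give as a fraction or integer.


Total error = bias^2 + variance + irreducible noise. So bias^2 = 54 - 37 - 14 = 3.

3


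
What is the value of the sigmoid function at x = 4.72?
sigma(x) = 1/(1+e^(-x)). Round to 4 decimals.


sigma(4.72) = 1/(1+e^(-4.72)) = 1/(1+0.008915) = 1/1.008915 = 0.9912.

0.9912


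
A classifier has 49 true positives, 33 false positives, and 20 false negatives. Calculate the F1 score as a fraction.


Precision = 49/82 = 49/82. Recall = 49/69 = 49/69. F1 = 2*P*R/(P+R) = 98/151.

98/151


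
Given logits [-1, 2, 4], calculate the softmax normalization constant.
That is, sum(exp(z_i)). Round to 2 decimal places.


Denom = e^-1=0.3679 + e^2=7.3891 + e^4=54.5982. Sum = 62.3552, which rounds to 62.36.

62.36


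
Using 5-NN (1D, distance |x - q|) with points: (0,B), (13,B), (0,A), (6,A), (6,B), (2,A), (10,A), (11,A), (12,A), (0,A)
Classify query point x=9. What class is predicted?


Distances: |0-9|=9, |13-9|=4, |0-9|=9, |6-9|=3, |6-9|=3, |2-9|=7, |10-9|=1, |11-9|=2, |12-9|=3, |0-9|=9. 5 nearest: (10,A), (11,A), (6,A), (12,A), (6,B). Counts: {'A': 4, 'B': 1}. Majority class: A.

A


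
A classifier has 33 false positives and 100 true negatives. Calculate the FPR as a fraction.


FPR = FP / (FP + TN) = 33 / 133 = 33/133.

33/133


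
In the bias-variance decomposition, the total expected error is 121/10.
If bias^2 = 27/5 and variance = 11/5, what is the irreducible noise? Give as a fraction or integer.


Total error = bias^2 + variance + irreducible noise. So irreducible noise = 121/10 - 27/5 - 11/5 = 9/2.

9/2


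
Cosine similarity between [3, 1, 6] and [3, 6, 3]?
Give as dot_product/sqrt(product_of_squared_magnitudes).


dot = 33. |a|^2 = 46, |b|^2 = 54. cos = 33/sqrt(2484).

33/sqrt(2484)


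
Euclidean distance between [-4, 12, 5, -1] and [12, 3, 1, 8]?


d = sqrt(sum of squared differences). (-4-12)^2=256, (12-3)^2=81, (5-1)^2=16, (-1-8)^2=81. Sum = 434.

sqrt(434)


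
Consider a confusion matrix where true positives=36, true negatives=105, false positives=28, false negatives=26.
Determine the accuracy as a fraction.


Accuracy = (TP + TN) / (TP + TN + FP + FN) = (36 + 105) / 195 = 47/65.

47/65


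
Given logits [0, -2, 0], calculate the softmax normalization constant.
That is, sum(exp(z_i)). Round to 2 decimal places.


Denom = e^0=1.0000 + e^-2=0.1353 + e^0=1.0000. Sum = 2.1353, which rounds to 2.14.

2.14


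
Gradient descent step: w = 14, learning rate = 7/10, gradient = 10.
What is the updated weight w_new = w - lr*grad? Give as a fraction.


w_new = 14 - 7/10 * 10 = 14 - 7 = 7.

7


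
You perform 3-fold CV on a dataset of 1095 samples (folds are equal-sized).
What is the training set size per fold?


Each validation fold has 1095/3 = 365 samples. Training set = 1095 - 365 = 730.

730


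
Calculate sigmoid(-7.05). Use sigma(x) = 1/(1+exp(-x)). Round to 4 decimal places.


sigma(-7.05) = 1/(1+e^(7.05)) = 1/(1+1152.858743) = 1/1153.858743 = 0.0009.

0.0009


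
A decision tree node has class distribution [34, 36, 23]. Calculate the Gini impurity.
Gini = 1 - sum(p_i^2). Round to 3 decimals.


Total = 93. Proportions: 34/93, 36/93, 23/93. sum(p_i^2) = 0.3447. Gini = 1 - 0.3447 = 0.6553, which rounds to 0.655.

0.655


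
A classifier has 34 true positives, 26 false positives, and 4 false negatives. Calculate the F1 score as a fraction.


Precision = 34/60 = 17/30. Recall = 34/38 = 17/19. F1 = 2*P*R/(P+R) = 34/49.

34/49


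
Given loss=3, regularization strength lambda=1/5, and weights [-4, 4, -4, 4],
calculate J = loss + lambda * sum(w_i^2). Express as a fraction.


L2 sq norm = sum(w^2) = 64. J = 3 + 1/5 * 64 = 79/5.

79/5


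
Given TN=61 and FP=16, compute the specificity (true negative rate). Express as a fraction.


Specificity = TN / (TN + FP) = 61 / 77 = 61/77.

61/77


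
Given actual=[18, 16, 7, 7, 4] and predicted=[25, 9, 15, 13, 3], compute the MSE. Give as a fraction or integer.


MSE = (1/5) * ((18-25)^2=49 + (16-9)^2=49 + (7-15)^2=64 + (7-13)^2=36 + (4-3)^2=1). Sum = 199. MSE = 199/5.

199/5


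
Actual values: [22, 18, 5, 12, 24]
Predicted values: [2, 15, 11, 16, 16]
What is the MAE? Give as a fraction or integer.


MAE = (1/5) * (|22-2|=20 + |18-15|=3 + |5-11|=6 + |12-16|=4 + |24-16|=8). Sum = 41. MAE = 41/5.

41/5


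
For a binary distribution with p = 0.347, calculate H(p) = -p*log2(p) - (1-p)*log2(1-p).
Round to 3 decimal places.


H = -0.347*log2(0.347) - 0.653*log2(0.653) = 0.931.

0.931


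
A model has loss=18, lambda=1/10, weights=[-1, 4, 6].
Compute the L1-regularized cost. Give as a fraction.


L1 norm = sum(|w|) = 11. J = 18 + 1/10 * 11 = 191/10.

191/10


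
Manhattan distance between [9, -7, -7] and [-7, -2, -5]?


d = sum of absolute differences: |9--7|=16 + |-7--2|=5 + |-7--5|=2 = 23.

23


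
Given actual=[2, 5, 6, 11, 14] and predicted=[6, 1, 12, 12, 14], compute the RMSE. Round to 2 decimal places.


MSE = 13.8000. RMSE = sqrt(13.8000) = 3.71.

3.71


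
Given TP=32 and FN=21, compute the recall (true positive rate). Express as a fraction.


Recall = TP / (TP + FN) = 32 / 53 = 32/53.

32/53


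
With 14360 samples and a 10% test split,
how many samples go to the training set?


Test set = 14360 * 10% = 1436. Training set = 14360 - 1436 = 12924.

12924


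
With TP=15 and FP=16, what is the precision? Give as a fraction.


Precision = TP / (TP + FP) = 15 / 31 = 15/31.

15/31


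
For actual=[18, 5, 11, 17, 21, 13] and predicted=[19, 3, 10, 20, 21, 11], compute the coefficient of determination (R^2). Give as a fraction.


Mean(y) = 85/6. SS_res = 19. SS_tot = 989/6. R^2 = 1 - 19/(989/6) = 875/989.

875/989


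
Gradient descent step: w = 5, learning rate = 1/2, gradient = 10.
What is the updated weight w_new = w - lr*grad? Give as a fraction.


w_new = 5 - 1/2 * 10 = 5 - 5 = 0.

0


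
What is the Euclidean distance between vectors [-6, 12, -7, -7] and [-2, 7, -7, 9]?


d = sqrt(sum of squared differences). (-6--2)^2=16, (12-7)^2=25, (-7--7)^2=0, (-7-9)^2=256. Sum = 297.

sqrt(297)


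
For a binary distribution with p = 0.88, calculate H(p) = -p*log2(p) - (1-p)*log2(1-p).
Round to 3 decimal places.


H = -0.88*log2(0.88) - 0.12*log2(0.12) = 0.529.

0.529


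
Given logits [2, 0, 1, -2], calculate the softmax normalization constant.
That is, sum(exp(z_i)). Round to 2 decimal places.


Denom = e^2=7.3891 + e^0=1.0000 + e^1=2.7183 + e^-2=0.1353. Sum = 11.2427, which rounds to 11.24.

11.24


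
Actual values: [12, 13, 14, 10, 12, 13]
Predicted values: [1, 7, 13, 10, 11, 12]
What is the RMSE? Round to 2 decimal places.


MSE = 26.6667. RMSE = sqrt(26.6667) = 5.16.

5.16


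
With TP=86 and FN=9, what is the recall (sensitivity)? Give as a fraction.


Recall = TP / (TP + FN) = 86 / 95 = 86/95.

86/95


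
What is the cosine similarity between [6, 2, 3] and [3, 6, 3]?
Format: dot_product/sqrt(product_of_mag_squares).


dot = 39. |a|^2 = 49, |b|^2 = 54. cos = 39/sqrt(2646).

39/sqrt(2646)


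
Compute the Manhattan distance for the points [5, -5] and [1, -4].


d = sum of absolute differences: |5-1|=4 + |-5--4|=1 = 5.

5


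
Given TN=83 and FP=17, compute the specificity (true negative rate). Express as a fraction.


Specificity = TN / (TN + FP) = 83 / 100 = 83/100.

83/100


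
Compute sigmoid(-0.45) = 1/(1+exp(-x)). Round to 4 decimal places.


sigma(-0.45) = 1/(1+e^(0.45)) = 1/(1+1.568312) = 1/2.568312 = 0.3894.

0.3894


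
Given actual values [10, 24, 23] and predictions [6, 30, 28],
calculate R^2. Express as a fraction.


Mean(y) = 19. SS_res = 77. SS_tot = 122. R^2 = 1 - 77/(122) = 45/122.

45/122


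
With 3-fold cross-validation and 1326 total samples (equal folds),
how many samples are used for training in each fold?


Each validation fold has 1326/3 = 442 samples. Training set = 1326 - 442 = 884.

884


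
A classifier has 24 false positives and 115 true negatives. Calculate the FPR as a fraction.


FPR = FP / (FP + TN) = 24 / 139 = 24/139.

24/139


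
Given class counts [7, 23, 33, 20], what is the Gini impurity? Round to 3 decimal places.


Total = 83. Proportions: 7/83, 23/83, 33/83, 20/83. sum(p_i^2) = 0.3000. Gini = 1 - 0.3000 = 0.7000, which rounds to 0.700.

0.700


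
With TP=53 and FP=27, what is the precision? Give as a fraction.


Precision = TP / (TP + FP) = 53 / 80 = 53/80.

53/80


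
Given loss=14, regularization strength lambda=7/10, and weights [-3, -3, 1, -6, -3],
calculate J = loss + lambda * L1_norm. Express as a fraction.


L1 norm = sum(|w|) = 16. J = 14 + 7/10 * 16 = 126/5.

126/5


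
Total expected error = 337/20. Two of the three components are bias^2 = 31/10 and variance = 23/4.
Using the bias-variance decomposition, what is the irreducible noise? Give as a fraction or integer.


Total error = bias^2 + variance + irreducible noise. So irreducible noise = 337/20 - 31/10 - 23/4 = 8.

8


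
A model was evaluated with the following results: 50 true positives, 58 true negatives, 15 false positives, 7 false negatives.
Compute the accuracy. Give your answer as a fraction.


Accuracy = (TP + TN) / (TP + TN + FP + FN) = (50 + 58) / 130 = 54/65.

54/65


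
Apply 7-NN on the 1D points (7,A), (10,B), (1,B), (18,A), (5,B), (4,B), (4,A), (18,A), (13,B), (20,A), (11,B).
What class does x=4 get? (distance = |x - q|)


Distances: |7-4|=3, |10-4|=6, |1-4|=3, |18-4|=14, |5-4|=1, |4-4|=0, |4-4|=0, |18-4|=14, |13-4|=9, |20-4|=16, |11-4|=7. 7 nearest: (4,A), (4,B), (5,B), (7,A), (1,B), (10,B), (11,B). Counts: {'A': 2, 'B': 5}. Majority class: B.

B


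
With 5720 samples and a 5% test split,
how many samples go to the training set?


Test set = 5720 * 5% = 286. Training set = 5720 - 286 = 5434.

5434


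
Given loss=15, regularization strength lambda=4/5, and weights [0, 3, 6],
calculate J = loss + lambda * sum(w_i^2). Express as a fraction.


L2 sq norm = sum(w^2) = 45. J = 15 + 4/5 * 45 = 51.

51


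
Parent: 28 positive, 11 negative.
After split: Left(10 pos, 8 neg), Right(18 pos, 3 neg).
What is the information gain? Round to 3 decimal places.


H(parent) = 0.8582. H(left) = 0.9911, H(right) = 0.5917. Weighted = (18/39)*0.9911 + (21/39)*0.5917 = 0.7760. IG = 0.8582 - 0.7760 = 0.0822, which rounds to 0.082.

0.082


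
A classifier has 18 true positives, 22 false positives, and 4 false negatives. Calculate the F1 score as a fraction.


Precision = 18/40 = 9/20. Recall = 18/22 = 9/11. F1 = 2*P*R/(P+R) = 18/31.

18/31


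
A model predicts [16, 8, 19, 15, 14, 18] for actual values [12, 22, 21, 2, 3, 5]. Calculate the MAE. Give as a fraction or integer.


MAE = (1/6) * (|12-16|=4 + |22-8|=14 + |21-19|=2 + |2-15|=13 + |3-14|=11 + |5-18|=13). Sum = 57. MAE = 19/2.

19/2


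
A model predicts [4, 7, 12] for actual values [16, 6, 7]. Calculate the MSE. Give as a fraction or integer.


MSE = (1/3) * ((16-4)^2=144 + (6-7)^2=1 + (7-12)^2=25). Sum = 170. MSE = 170/3.

170/3


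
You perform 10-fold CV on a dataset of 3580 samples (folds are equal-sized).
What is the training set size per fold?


Each validation fold has 3580/10 = 358 samples. Training set = 3580 - 358 = 3222.

3222


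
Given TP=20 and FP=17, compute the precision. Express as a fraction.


Precision = TP / (TP + FP) = 20 / 37 = 20/37.

20/37


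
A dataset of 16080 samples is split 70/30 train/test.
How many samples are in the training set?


Test set = 16080 * 30% = 4824. Training set = 16080 - 4824 = 11256.

11256


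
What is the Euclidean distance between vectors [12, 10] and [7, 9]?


d = sqrt(sum of squared differences). (12-7)^2=25, (10-9)^2=1. Sum = 26.

sqrt(26)


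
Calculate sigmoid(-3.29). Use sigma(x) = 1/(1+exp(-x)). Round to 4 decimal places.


sigma(-3.29) = 1/(1+e^(3.29)) = 1/(1+26.842864) = 1/27.842864 = 0.0359.

0.0359


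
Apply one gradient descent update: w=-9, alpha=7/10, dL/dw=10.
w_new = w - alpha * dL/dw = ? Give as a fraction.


w_new = -9 - 7/10 * 10 = -9 - 7 = -16.

-16


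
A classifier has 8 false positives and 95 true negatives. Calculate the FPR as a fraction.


FPR = FP / (FP + TN) = 8 / 103 = 8/103.

8/103


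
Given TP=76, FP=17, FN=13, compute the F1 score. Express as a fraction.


Precision = 76/93 = 76/93. Recall = 76/89 = 76/89. F1 = 2*P*R/(P+R) = 76/91.

76/91


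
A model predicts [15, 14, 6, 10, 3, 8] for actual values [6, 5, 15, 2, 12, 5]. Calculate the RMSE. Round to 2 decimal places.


MSE = 66.1667. RMSE = sqrt(66.1667) = 8.13.

8.13


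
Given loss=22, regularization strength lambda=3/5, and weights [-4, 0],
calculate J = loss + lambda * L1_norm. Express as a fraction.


L1 norm = sum(|w|) = 4. J = 22 + 3/5 * 4 = 122/5.

122/5


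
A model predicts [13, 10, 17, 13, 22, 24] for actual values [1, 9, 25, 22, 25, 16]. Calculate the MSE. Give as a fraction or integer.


MSE = (1/6) * ((1-13)^2=144 + (9-10)^2=1 + (25-17)^2=64 + (22-13)^2=81 + (25-22)^2=9 + (16-24)^2=64). Sum = 363. MSE = 121/2.

121/2


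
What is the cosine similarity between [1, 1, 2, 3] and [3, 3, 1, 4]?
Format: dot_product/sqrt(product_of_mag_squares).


dot = 20. |a|^2 = 15, |b|^2 = 35. cos = 20/sqrt(525).

20/sqrt(525)


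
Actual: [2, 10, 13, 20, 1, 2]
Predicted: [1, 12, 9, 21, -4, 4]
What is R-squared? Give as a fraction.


Mean(y) = 8. SS_res = 51. SS_tot = 294. R^2 = 1 - 51/(294) = 81/98.

81/98


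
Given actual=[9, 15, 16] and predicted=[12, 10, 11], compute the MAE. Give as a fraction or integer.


MAE = (1/3) * (|9-12|=3 + |15-10|=5 + |16-11|=5). Sum = 13. MAE = 13/3.

13/3


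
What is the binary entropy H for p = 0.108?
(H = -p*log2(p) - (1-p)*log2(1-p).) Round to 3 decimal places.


H = -0.108*log2(0.108) - 0.892*log2(0.892) = 0.494.

0.494


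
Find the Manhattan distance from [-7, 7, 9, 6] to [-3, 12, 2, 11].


d = sum of absolute differences: |-7--3|=4 + |7-12|=5 + |9-2|=7 + |6-11|=5 = 21.

21


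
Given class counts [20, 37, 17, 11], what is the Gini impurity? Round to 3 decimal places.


Total = 85. Proportions: 20/85, 37/85, 17/85, 11/85. sum(p_i^2) = 0.3016. Gini = 1 - 0.3016 = 0.6984, which rounds to 0.698.

0.698


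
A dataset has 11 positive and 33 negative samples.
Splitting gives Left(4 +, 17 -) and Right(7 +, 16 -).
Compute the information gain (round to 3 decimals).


H(parent) = 0.8113. H(left) = 0.7025, H(right) = 0.8865. Weighted = (21/44)*0.7025 + (23/44)*0.8865 = 0.7987. IG = 0.8113 - 0.7987 = 0.0126, which rounds to 0.013.

0.013


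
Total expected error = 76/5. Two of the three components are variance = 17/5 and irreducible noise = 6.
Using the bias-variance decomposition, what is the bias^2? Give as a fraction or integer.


Total error = bias^2 + variance + irreducible noise. So bias^2 = 76/5 - 17/5 - 6 = 29/5.

29/5


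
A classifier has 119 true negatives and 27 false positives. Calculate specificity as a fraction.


Specificity = TN / (TN + FP) = 119 / 146 = 119/146.

119/146


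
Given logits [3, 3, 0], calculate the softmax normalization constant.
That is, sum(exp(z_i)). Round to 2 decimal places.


Denom = e^3=20.0855 + e^3=20.0855 + e^0=1.0000. Sum = 41.1710, which rounds to 41.17.

41.17


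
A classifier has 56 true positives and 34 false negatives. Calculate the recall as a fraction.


Recall = TP / (TP + FN) = 56 / 90 = 28/45.

28/45


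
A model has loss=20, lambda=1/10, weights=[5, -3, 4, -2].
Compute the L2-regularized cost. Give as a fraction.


L2 sq norm = sum(w^2) = 54. J = 20 + 1/10 * 54 = 127/5.

127/5


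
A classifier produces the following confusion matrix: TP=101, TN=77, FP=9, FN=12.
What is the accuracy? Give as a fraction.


Accuracy = (TP + TN) / (TP + TN + FP + FN) = (101 + 77) / 199 = 178/199.

178/199


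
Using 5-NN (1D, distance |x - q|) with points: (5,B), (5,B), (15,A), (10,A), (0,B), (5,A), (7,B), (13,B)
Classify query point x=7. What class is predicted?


Distances: |5-7|=2, |5-7|=2, |15-7|=8, |10-7|=3, |0-7|=7, |5-7|=2, |7-7|=0, |13-7|=6. 5 nearest: (7,B), (5,A), (5,B), (5,B), (10,A). Counts: {'B': 3, 'A': 2}. Majority class: B.

B


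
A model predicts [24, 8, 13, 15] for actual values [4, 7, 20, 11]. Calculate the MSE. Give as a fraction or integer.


MSE = (1/4) * ((4-24)^2=400 + (7-8)^2=1 + (20-13)^2=49 + (11-15)^2=16). Sum = 466. MSE = 233/2.

233/2


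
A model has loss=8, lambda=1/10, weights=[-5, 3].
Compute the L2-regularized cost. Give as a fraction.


L2 sq norm = sum(w^2) = 34. J = 8 + 1/10 * 34 = 57/5.

57/5


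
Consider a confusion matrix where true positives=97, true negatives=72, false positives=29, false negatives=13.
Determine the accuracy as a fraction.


Accuracy = (TP + TN) / (TP + TN + FP + FN) = (97 + 72) / 211 = 169/211.

169/211


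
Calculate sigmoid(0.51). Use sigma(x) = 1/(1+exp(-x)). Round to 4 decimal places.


sigma(0.51) = 1/(1+e^(-0.51)) = 1/(1+0.600496) = 1/1.600496 = 0.6248.

0.6248


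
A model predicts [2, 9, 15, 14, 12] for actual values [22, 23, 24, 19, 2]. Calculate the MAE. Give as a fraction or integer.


MAE = (1/5) * (|22-2|=20 + |23-9|=14 + |24-15|=9 + |19-14|=5 + |2-12|=10). Sum = 58. MAE = 58/5.

58/5


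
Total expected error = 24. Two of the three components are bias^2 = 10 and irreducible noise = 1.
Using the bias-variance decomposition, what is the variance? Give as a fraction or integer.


Total error = bias^2 + variance + irreducible noise. So variance = 24 - 10 - 1 = 13.

13


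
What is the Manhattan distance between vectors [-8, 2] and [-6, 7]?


d = sum of absolute differences: |-8--6|=2 + |2-7|=5 = 7.

7


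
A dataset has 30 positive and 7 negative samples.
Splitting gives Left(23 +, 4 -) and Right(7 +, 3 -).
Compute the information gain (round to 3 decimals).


H(parent) = 0.6998. H(left) = 0.6052, H(right) = 0.8813. Weighted = (27/37)*0.6052 + (10/37)*0.8813 = 0.6798. IG = 0.6998 - 0.6798 = 0.0200, which rounds to 0.020.

0.020


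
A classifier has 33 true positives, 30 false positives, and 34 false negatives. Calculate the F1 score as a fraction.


Precision = 33/63 = 11/21. Recall = 33/67 = 33/67. F1 = 2*P*R/(P+R) = 33/65.

33/65


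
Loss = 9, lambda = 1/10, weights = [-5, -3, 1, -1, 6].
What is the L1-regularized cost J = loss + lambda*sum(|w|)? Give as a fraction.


L1 norm = sum(|w|) = 16. J = 9 + 1/10 * 16 = 53/5.

53/5


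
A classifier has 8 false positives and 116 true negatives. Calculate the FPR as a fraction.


FPR = FP / (FP + TN) = 8 / 124 = 2/31.

2/31


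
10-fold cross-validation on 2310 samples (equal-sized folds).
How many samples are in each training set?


Each validation fold has 2310/10 = 231 samples. Training set = 2310 - 231 = 2079.

2079


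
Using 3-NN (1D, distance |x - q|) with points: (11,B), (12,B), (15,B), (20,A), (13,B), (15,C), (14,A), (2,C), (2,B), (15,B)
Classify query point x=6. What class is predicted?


Distances: |11-6|=5, |12-6|=6, |15-6|=9, |20-6|=14, |13-6|=7, |15-6|=9, |14-6|=8, |2-6|=4, |2-6|=4, |15-6|=9. 3 nearest: (2,B), (2,C), (11,B). Counts: {'B': 2, 'C': 1}. Majority class: B.

B


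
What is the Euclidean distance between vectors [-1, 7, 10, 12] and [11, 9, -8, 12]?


d = sqrt(sum of squared differences). (-1-11)^2=144, (7-9)^2=4, (10--8)^2=324, (12-12)^2=0. Sum = 472.

sqrt(472)


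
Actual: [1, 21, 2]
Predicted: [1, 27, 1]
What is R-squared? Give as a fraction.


Mean(y) = 8. SS_res = 37. SS_tot = 254. R^2 = 1 - 37/(254) = 217/254.

217/254


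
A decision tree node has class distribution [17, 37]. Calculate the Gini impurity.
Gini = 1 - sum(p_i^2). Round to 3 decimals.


Total = 54. Proportions: 17/54, 37/54. sum(p_i^2) = 0.5686. Gini = 1 - 0.5686 = 0.4314, which rounds to 0.431.

0.431


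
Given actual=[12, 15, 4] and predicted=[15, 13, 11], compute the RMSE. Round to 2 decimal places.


MSE = 20.6667. RMSE = sqrt(20.6667) = 4.55.

4.55


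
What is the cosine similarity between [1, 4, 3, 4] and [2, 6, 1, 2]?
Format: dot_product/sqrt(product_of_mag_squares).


dot = 37. |a|^2 = 42, |b|^2 = 45. cos = 37/sqrt(1890).

37/sqrt(1890)


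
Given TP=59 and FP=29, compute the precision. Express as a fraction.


Precision = TP / (TP + FP) = 59 / 88 = 59/88.

59/88


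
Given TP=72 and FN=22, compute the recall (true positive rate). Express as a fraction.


Recall = TP / (TP + FN) = 72 / 94 = 36/47.

36/47


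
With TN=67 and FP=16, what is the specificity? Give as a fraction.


Specificity = TN / (TN + FP) = 67 / 83 = 67/83.

67/83


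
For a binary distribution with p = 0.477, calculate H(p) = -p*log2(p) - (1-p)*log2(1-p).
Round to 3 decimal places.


H = -0.477*log2(0.477) - 0.523*log2(0.523) = 0.998.

0.998


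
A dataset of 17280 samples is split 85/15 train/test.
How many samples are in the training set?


Test set = 17280 * 15% = 2592. Training set = 17280 - 2592 = 14688.

14688


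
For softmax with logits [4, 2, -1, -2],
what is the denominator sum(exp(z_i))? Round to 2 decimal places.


Denom = e^4=54.5982 + e^2=7.3891 + e^-1=0.3679 + e^-2=0.1353. Sum = 62.4905, which rounds to 62.49.

62.49


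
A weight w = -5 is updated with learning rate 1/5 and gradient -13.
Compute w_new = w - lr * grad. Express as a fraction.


w_new = -5 - 1/5 * -13 = -5 - -13/5 = -12/5.

-12/5


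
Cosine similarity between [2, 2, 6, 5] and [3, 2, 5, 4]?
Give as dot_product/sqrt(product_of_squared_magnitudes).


dot = 60. |a|^2 = 69, |b|^2 = 54. cos = 60/sqrt(3726).

60/sqrt(3726)


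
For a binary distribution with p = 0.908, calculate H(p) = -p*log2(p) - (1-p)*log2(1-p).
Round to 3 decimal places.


H = -0.908*log2(0.908) - 0.092*log2(0.092) = 0.443.

0.443


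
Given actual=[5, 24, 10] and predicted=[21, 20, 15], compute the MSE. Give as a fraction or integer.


MSE = (1/3) * ((5-21)^2=256 + (24-20)^2=16 + (10-15)^2=25). Sum = 297. MSE = 99.

99


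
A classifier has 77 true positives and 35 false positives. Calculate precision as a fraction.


Precision = TP / (TP + FP) = 77 / 112 = 11/16.

11/16


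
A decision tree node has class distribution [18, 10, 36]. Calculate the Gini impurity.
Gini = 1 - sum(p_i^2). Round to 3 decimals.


Total = 64. Proportions: 18/64, 10/64, 36/64. sum(p_i^2) = 0.4199. Gini = 1 - 0.4199 = 0.5801, which rounds to 0.580.

0.580


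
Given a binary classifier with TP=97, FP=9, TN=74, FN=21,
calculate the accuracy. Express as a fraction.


Accuracy = (TP + TN) / (TP + TN + FP + FN) = (97 + 74) / 201 = 57/67.

57/67


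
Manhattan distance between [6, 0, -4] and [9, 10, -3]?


d = sum of absolute differences: |6-9|=3 + |0-10|=10 + |-4--3|=1 = 14.

14


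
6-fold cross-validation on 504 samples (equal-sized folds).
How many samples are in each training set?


Each validation fold has 504/6 = 84 samples. Training set = 504 - 84 = 420.

420
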